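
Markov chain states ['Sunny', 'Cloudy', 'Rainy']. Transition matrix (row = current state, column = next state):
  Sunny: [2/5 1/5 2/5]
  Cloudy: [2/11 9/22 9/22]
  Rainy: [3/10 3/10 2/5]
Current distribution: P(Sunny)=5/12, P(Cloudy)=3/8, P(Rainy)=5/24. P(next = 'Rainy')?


P(next=Rainy) = Σᵢ P(now=i)×P(i→Rainy)
= 5/12×2/5 + 3/8×9/22 + 5/24×2/5
= 1/6 + 27/176 + 1/12 = 71/176

P = 71/176 ≈ 0.4034


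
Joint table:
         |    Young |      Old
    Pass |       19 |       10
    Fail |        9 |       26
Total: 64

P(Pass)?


P(Pass) = (19+10)/64 = 29/64

P(Pass) = 29/64 ≈ 45.31%


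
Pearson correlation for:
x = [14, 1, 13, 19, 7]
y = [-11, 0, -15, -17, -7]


n=5, Σx=54, Σy=-50, Σxy=-721, Σx²=776, Σy²=684
r = (5×(-721) - 54×(-50))/√((5×776 - 54²)(5×684 - (-50)²))
= -905/√(964×920) = -905/√886880 ≈ -905/941.7431 ≈ -0.9610

r ≈ -0.9610


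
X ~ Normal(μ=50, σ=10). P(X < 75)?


z = (75-50)/10 = 2.5
P(Z < 2.5) = 0.9938

P(X < 75) ≈ 0.9938


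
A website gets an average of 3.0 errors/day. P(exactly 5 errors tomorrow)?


Poisson(λ=3.0): P(X=5) = e^(-λ)×λ^k/k!
= e^(-3.0) × 3.0^5 / 5!
≈ 0.04978706837 × 243 / 120 ≈ 0.100819

P(X=5) ≈ 0.100819 ≈ 10.08%


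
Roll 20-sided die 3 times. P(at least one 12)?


P(no 12)^3 = (19/20)^3 = 6859/8000
P(≥1) = 1 - 6859/8000 = 1141/8000

P = 1141/8000 ≈ 14.26%


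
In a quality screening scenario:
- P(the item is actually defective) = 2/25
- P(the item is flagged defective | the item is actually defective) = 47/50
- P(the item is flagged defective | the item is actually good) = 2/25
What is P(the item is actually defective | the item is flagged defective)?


Using Bayes' theorem:
P(A|B) = P(B|A)·P(A) / P(B)

P(the item is flagged defective) = 47/50 × 2/25 + 2/25 × 23/25
= 47/625 + 46/625 = 93/625

P(the item is actually defective|the item is flagged defective) = (47/625) / (93/625) = 47/93

P(the item is actually defective|the item is flagged defective) = 47/93 ≈ 50.54%


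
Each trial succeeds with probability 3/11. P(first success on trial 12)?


Geometric: P(X=12) = (1-p)^(k-1)×p = (8/11)^11×3/11 = 25769803776/3138428376721

P(X=12) = 25769803776/3138428376721 ≈ 0.82%


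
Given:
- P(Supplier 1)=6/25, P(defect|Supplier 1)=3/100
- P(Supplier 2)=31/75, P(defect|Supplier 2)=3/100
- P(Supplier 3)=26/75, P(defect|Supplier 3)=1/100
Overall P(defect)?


P(B) = Σ P(B|Aᵢ)×P(Aᵢ)
  3/100×6/25 = 9/1250
  3/100×31/75 = 31/2500
  1/100×26/75 = 13/3750
Sum = 173/7500

P(defect) = 173/7500 ≈ 2.31%


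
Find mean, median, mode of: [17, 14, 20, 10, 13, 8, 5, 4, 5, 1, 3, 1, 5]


Sorted: [1, 1, 3, 4, 5, 5, 5, 8, 10, 13, 14, 17, 20]
Mean = 106/13
Median = 5
Freq: {17: 1, 14: 1, 20: 1, 10: 1, 13: 1, 8: 1, 5: 3, 4: 1, 1: 2, 3: 1}
Mode: [5]

Mean=106/13, Median=5, Mode=5


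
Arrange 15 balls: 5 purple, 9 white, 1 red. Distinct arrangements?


15!/(5!×9!×1!) = 30030

30030


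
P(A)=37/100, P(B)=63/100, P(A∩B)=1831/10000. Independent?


P(A)×P(B) = 2331/10000
P(A∩B) = 1831/10000
Not equal → NOT independent

No, not independent


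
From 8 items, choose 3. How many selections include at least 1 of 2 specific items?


Complement: C(8,3) - C(6,3) = 56 - 20 = 36

36


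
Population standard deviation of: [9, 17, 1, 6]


Mean = 33/4
  (9-33/4)²=9/16
  (17-33/4)²=1225/16
  (1-33/4)²=841/16
  (6-33/4)²=81/16
Σ(x-μ)² = 539/4
σ² = (539/4)/4 = 539/16

σ = √(539/16) ≈ 5.8041


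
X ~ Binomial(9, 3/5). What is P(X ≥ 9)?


P(X ≥ 9) = Σ P(X=i) for i=9..9
P(X=9) = 19683/1953125
Sum = 19683/1953125

P(X ≥ 9) = 19683/1953125 ≈ 1.01%


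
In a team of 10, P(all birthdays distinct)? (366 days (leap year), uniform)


P(all different) = Π(366-i)/366 for i=0..9
= (366/366)×(365/366)×...×(357/366)
= 0.883355

P ≈ 0.8834 ≈ 88.34%


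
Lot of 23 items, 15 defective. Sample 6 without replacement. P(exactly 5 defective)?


Hypergeometric: C(15,5)×C(8,1)/C(23,6)
= 3003×8/100947 = 104/437

P(X=5) = 104/437 ≈ 23.80%


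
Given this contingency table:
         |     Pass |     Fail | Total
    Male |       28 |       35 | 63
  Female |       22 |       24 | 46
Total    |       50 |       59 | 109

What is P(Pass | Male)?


P(Pass | Male) = 28/(28+35) = 28/63 = 4/9

P(Pass|Male) = 4/9 ≈ 44.44%


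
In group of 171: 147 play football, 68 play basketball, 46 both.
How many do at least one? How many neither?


|A∪B| = 147+68-46 = 169
Neither = 171-169 = 2

At least one: 169; Neither: 2


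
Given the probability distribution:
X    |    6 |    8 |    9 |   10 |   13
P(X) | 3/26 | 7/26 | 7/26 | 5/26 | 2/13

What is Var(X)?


E[X] = 239/26
E[X²] = 2299/26
Var(X) = E[X²] - (E[X])² = 2299/26 - 57121/676 = 2653/676

Var(X) = 2653/676 ≈ 3.9246


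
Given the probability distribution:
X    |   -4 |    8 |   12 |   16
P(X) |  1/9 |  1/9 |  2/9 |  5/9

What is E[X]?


E[X] = Σ x·P(X=x)
= (-4)×(1/9) + (8)×(1/9) + (12)×(2/9) + (16)×(5/9)
= 12

E[X] = 12


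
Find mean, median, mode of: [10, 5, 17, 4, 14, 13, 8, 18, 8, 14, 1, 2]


Sorted: [1, 2, 4, 5, 8, 8, 10, 13, 14, 14, 17, 18]
Mean = 114/12 = 19/2
Median = 9
Freq: {10: 1, 5: 1, 17: 1, 4: 1, 14: 2, 13: 1, 8: 2, 18: 1, 1: 1, 2: 1}
Mode: [8, 14]

Mean=19/2, Median=9, Mode=[8, 14]


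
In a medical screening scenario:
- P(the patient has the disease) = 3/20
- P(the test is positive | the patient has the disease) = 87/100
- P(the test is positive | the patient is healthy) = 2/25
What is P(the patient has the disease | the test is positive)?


Using Bayes' theorem:
P(A|B) = P(B|A)·P(A) / P(B)

P(the test is positive) = 87/100 × 3/20 + 2/25 × 17/20
= 261/2000 + 17/250 = 397/2000

P(the patient has the disease|the test is positive) = (261/2000) / (397/2000) = 261/397

P(the patient has the disease|the test is positive) = 261/397 ≈ 65.74%


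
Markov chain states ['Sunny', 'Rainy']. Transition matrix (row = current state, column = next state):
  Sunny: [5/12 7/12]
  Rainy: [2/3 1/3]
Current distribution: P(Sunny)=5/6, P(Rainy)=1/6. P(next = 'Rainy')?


P(next=Rainy) = Σᵢ P(now=i)×P(i→Rainy)
= 5/6×7/12 + 1/6×1/3
= 35/72 + 1/18 = 13/24

P = 13/24 ≈ 0.5417


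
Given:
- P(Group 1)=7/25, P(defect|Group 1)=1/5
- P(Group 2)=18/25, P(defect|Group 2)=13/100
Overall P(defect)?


P(B) = Σ P(B|Aᵢ)×P(Aᵢ)
  1/5×7/25 = 7/125
  13/100×18/25 = 117/1250
Sum = 187/1250

P(defect) = 187/1250 ≈ 14.96%


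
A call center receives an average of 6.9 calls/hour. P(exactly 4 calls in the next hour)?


Poisson(λ=6.9): P(X=4) = e^(-λ)×λ^k/k!
= e^(-6.9) × 6.9^4 / 4!
≈ 0.001007785429 × 2266.7121 / 24 ≈ 0.095182

P(X=4) ≈ 0.095182 ≈ 9.52%


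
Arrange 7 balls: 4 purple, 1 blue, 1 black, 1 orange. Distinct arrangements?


7!/(4!×1!×1!×1!) = 210

210


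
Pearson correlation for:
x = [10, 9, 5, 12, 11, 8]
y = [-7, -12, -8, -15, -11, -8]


n=6, Σx=55, Σy=-61, Σxy=-583, Σx²=535, Σy²=667
r = (6×(-583) - 55×(-61))/√((6×535 - 55²)(6×667 - (-61)²))
= -143/√(185×281) = -143/√51985 ≈ -143/228.0022 ≈ -0.6272

r ≈ -0.6272


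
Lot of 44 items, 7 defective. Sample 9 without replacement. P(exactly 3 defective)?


Hypergeometric: C(7,3)×C(37,6)/C(44,9)
= 35×2324784/708930508 = 49980/435461

P(X=3) = 49980/435461 ≈ 11.48%


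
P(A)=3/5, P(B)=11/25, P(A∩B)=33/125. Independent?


P(A)×P(B) = 33/125
P(A∩B) = 33/125
Equal ✓ → Independent

Yes, independent


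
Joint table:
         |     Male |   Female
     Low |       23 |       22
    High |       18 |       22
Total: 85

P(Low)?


P(Low) = (23+22)/85 = 45/85 = 9/17

P(Low) = 9/17 ≈ 52.94%


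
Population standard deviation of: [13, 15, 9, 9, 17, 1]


Mean = 64/6 = 32/3
  (13-32/3)²=49/9
  (15-32/3)²=169/9
  (9-32/3)²=25/9
  (9-32/3)²=25/9
  (17-32/3)²=361/9
  (1-32/3)²=841/9
Σ(x-μ)² = 490/3
σ² = (490/3)/6 = 245/9

σ = √(245/9) ≈ 5.2175


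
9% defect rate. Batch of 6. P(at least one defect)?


P(all good) = (91/100)^6 = 567869252041/1000000000000
P(≥1 defect) = 432130747959/1000000000000

P = 432130747959/1000000000000 ≈ 43.21%


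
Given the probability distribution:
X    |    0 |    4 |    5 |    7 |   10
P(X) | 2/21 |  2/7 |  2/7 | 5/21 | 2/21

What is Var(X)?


E[X] = 109/21
E[X²] = 691/21
Var(X) = E[X²] - (E[X])² = 691/21 - 11881/441 = 2630/441

Var(X) = 2630/441 ≈ 5.9637


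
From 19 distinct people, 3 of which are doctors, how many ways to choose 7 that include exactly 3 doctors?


Choose 3 of the 3 doctors and 4 of the other 16 people:
C(3,3)×C(16,4) = 1×1820 = 1820

1820


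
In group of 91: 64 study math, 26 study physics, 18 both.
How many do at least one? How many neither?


|A∪B| = 64+26-18 = 72
Neither = 91-72 = 19

At least one: 72; Neither: 19


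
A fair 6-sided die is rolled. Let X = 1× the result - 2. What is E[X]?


E[die] = (1+6)/2 = 7/2
E[X] = 1×7/2 - 2 = 3/2

E[X] = 3/2


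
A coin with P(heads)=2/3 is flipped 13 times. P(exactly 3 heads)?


Binomial: P(X=3) = C(13,3)×p^3×(1-p)^10
= 286 × 8/27 × 1/59049 = 2288/1594323

P(X=3) = 2288/1594323 ≈ 0.14%


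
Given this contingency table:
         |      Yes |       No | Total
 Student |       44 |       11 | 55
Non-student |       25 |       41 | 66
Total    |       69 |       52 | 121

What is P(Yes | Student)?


P(Yes | Student) = 44/(44+11) = 44/55 = 4/5

P(Yes|Student) = 4/5 ≈ 80.00%


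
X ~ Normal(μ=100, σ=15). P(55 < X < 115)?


z₁=(55-100)/15=-3.0, z₂=(115-100)/15=1.0
P = Φ(1.0) - Φ(-3.0) = 0.841345 - 0.001350 = 0.839995 ≈ 0.8400

P(55 < X < 115) ≈ 0.8400


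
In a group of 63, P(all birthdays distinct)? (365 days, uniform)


P(all different) = Π(365-i)/365 for i=0..62
= (365/365)×(364/365)×...×(303/365)
= 0.003396

P ≈ 0.0034 ≈ 0.34%


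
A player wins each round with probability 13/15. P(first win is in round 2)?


Geometric: P(X=2) = (1-p)^(k-1)×p = (2/15)^1×13/15 = 26/225

P(X=2) = 26/225 ≈ 11.56%


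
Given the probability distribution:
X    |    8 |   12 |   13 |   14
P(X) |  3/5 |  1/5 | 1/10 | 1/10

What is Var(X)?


E[X] = 99/10
E[X²] = 1037/10
Var(X) = E[X²] - (E[X])² = 1037/10 - 9801/100 = 569/100

Var(X) = 569/100 ≈ 5.6900


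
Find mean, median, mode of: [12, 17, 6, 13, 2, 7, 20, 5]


Sorted: [2, 5, 6, 7, 12, 13, 17, 20]
Mean = 82/8 = 41/4
Median = 19/2
Freq: {12: 1, 17: 1, 6: 1, 13: 1, 2: 1, 7: 1, 20: 1, 5: 1}
Mode: No mode

Mean=41/4, Median=19/2, Mode=No mode


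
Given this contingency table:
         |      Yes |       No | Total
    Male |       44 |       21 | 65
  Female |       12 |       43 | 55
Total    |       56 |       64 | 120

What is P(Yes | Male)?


P(Yes | Male) = 44/(44+21) = 44/65

P(Yes|Male) = 44/65 ≈ 67.69%


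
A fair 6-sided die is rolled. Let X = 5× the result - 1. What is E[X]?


E[die] = (1+6)/2 = 7/2
E[X] = 5×7/2 - 1 = 33/2

E[X] = 33/2


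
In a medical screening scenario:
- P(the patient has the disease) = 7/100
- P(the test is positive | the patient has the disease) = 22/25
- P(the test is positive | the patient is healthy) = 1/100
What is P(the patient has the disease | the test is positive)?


Using Bayes' theorem:
P(A|B) = P(B|A)·P(A) / P(B)

P(the test is positive) = 22/25 × 7/100 + 1/100 × 93/100
= 77/1250 + 93/10000 = 709/10000

P(the patient has the disease|the test is positive) = (77/1250) / (709/10000) = 616/709

P(the patient has the disease|the test is positive) = 616/709 ≈ 86.88%


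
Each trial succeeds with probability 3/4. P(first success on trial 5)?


Geometric: P(X=5) = (1-p)^(k-1)×p = (1/4)^4×3/4 = 3/1024

P(X=5) = 3/1024 ≈ 0.29%


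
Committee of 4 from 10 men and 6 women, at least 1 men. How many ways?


Count by #men:
  1M,3W: C(10,1)×C(6,3)=200
  2M,2W: C(10,2)×C(6,2)=675
  3M,1W: C(10,3)×C(6,1)=720
  4M,0W: C(10,4)×C(6,0)=210
Total = 1805

1805


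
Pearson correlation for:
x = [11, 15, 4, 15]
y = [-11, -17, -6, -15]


n=4, Σx=45, Σy=-49, Σxy=-625, Σx²=587, Σy²=671
r = (4×(-625) - 45×(-49))/√((4×587 - 45²)(4×671 - (-49)²))
= -295/√(323×283) = -295/√91409 ≈ -295/302.3392 ≈ -0.9757

r ≈ -0.9757


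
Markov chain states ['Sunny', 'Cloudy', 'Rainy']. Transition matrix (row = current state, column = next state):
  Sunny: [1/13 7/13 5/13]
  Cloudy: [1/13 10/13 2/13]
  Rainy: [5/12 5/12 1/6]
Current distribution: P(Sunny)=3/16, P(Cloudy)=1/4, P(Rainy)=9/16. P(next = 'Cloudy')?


P(next=Cloudy) = Σᵢ P(now=i)×P(i→Cloudy)
= 3/16×7/13 + 1/4×10/13 + 9/16×5/12
= 21/208 + 5/26 + 15/64 = 439/832

P = 439/832 ≈ 0.5276


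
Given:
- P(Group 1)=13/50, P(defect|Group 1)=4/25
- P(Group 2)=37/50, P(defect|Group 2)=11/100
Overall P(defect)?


P(B) = Σ P(B|Aᵢ)×P(Aᵢ)
  4/25×13/50 = 26/625
  11/100×37/50 = 407/5000
Sum = 123/1000

P(defect) = 123/1000 ≈ 12.30%


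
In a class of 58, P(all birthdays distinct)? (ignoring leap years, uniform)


P(all different) = Π(365-i)/365 for i=0..57
= (365/365)×(364/365)×...×(308/365)
= 0.008335

P ≈ 0.0083 ≈ 0.83%


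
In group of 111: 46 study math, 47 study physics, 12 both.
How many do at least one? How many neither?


|A∪B| = 46+47-12 = 81
Neither = 111-81 = 30

At least one: 81; Neither: 30


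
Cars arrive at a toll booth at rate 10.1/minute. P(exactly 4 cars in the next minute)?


Poisson(λ=10.1): P(X=4) = e^(-λ)×λ^k/k!
= e^(-10.1) × 10.1^4 / 4!
≈ 4.107955523e-05 × 10406.0401 / 24 ≈ 0.017811

P(X=4) ≈ 0.017811 ≈ 1.78%


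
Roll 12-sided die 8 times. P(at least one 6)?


P(no 6)^8 = (11/12)^8 = 214358881/429981696
P(≥1) = 1 - 214358881/429981696 = 215622815/429981696

P = 215622815/429981696 ≈ 50.15%


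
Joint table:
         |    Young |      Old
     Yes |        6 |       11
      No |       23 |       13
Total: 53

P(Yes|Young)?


P(Yes|Young) = 6/(6+23) = 6/29

P = 6/29 ≈ 20.69%


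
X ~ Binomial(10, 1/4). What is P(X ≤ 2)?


P(X ≤ 2) = Σ P(X=i) for i=0..2
P(X=0) = 59049/1048576
P(X=1) = 98415/524288
P(X=2) = 295245/1048576
Sum = 137781/262144

P(X ≤ 2) = 137781/262144 ≈ 52.56%


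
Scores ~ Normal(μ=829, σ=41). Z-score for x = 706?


z = (x - μ)/σ = (706 - 829)/41 = -3.0

z = -3.0


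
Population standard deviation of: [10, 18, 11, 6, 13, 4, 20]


Mean = 82/7
  (10-82/7)²=144/49
  (18-82/7)²=1936/49
  (11-82/7)²=25/49
  (6-82/7)²=1600/49
  (13-82/7)²=81/49
  (4-82/7)²=2916/49
  (20-82/7)²=3364/49
Σ(x-μ)² = 1438/7
σ² = (1438/7)/7 = 1438/49

σ = √(1438/49) ≈ 5.4173


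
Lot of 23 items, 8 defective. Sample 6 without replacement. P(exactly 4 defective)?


Hypergeometric: C(8,4)×C(15,2)/C(23,6)
= 70×105/100947 = 350/4807

P(X=4) = 350/4807 ≈ 7.28%


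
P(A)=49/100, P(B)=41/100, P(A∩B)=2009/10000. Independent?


P(A)×P(B) = 2009/10000
P(A∩B) = 2009/10000
Equal ✓ → Independent

Yes, independent


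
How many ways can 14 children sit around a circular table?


Circular arrangements of 14 distinct objects: fix one position to break rotational symmetry.
(n-1)! = 13! = 6227020800

6227020800


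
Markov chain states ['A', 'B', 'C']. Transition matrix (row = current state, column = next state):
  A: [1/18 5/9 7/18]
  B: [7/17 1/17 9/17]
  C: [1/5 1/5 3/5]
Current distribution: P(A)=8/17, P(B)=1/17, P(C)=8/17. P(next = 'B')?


P(next=B) = Σᵢ P(now=i)×P(i→B)
= 8/17×5/9 + 1/17×1/17 + 8/17×1/5
= 40/153 + 1/289 + 8/85 = 4669/13005

P = 4669/13005 ≈ 0.3590


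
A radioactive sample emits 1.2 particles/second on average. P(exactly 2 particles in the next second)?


Poisson(λ=1.2): P(X=2) = e^(-λ)×λ^k/k!
= e^(-1.2) × 1.2^2 / 2!
≈ 0.3011942119 × 1.44 / 2 ≈ 0.216860

P(X=2) ≈ 0.216860 ≈ 21.69%


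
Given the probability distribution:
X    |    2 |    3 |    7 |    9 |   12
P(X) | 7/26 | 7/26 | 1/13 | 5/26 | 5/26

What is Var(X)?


E[X] = 77/13
E[X²] = 657/13
Var(X) = E[X²] - (E[X])² = 657/13 - 5929/169 = 2612/169

Var(X) = 2612/169 ≈ 15.4556


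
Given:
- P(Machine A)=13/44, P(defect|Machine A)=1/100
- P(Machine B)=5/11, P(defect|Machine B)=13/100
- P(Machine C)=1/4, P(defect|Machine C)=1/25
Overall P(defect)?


P(B) = Σ P(B|Aᵢ)×P(Aᵢ)
  1/100×13/44 = 13/4400
  13/100×5/11 = 13/220
  1/25×1/4 = 1/100
Sum = 317/4400

P(defect) = 317/4400 ≈ 7.20%


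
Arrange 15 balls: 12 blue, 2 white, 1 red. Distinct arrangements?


15!/(12!×2!×1!) = 1365

1365


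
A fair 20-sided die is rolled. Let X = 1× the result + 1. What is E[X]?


E[die] = (1+20)/2 = 21/2
E[X] = 1×21/2 + 1 = 23/2

E[X] = 23/2


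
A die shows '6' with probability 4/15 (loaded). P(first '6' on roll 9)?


Geometric: P(X=9) = (1-p)^(k-1)×p = (11/15)^8×4/15 = 857435524/38443359375

P(X=9) = 857435524/38443359375 ≈ 2.23%


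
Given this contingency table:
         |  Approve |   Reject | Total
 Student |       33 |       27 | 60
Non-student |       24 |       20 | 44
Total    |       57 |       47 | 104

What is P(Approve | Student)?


P(Approve | Student) = 33/(33+27) = 33/60 = 11/20

P(Approve|Student) = 11/20 ≈ 55.00%


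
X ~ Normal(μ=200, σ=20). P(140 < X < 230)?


z₁=(140-200)/20=-3.0, z₂=(230-200)/20=1.5
P = Φ(1.5) - Φ(-3.0) = 0.933193 - 0.001350 = 0.931843 ≈ 0.9318

P(140 < X < 230) ≈ 0.9318


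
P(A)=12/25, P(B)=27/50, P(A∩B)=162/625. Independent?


P(A)×P(B) = 162/625
P(A∩B) = 162/625
Equal ✓ → Independent

Yes, independent


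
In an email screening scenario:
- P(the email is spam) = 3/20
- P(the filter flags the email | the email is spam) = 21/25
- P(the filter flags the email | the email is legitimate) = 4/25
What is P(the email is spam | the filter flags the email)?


Using Bayes' theorem:
P(A|B) = P(B|A)·P(A) / P(B)

P(the filter flags the email) = 21/25 × 3/20 + 4/25 × 17/20
= 63/500 + 17/125 = 131/500

P(the email is spam|the filter flags the email) = (63/500) / (131/500) = 63/131

P(the email is spam|the filter flags the email) = 63/131 ≈ 48.09%


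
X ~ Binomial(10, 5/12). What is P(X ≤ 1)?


P(X ≤ 1) = Σ P(X=i) for i=0..1
P(X=0) = 282475249/61917364224
P(X=1) = 1008840175/30958682112
Sum = 766718533/20639121408

P(X ≤ 1) = 766718533/20639121408 ≈ 3.71%


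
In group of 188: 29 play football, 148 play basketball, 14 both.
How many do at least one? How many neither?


|A∪B| = 29+148-14 = 163
Neither = 188-163 = 25

At least one: 163; Neither: 25


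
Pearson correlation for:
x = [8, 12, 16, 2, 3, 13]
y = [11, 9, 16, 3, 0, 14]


n=6, Σx=54, Σy=53, Σxy=640, Σx²=646, Σy²=663
r = (6×640 - 54×53)/√((6×646 - 54²)(6×663 - 53²))
= 978/√(960×1169) = 978/√1122240 ≈ 978/1059.3583 ≈ 0.9232

r ≈ 0.9232


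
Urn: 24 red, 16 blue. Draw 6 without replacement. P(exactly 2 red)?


Hypergeometric: C(24,2)×C(16,4)/C(40,6)
= 276×1820/3838380 = 92/703

P(X=2) = 92/703 ≈ 13.09%


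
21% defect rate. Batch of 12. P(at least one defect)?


P(all good) = (79/100)^12 = 59091511031674153381441/1000000000000000000000000
P(≥1 defect) = 940908488968325846618559/1000000000000000000000000

P = 940908488968325846618559/1000000000000000000000000 ≈ 94.09%


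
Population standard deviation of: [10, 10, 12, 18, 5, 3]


Mean = 58/6 = 29/3
  (10-29/3)²=1/9
  (10-29/3)²=1/9
  (12-29/3)²=49/9
  (18-29/3)²=625/9
  (5-29/3)²=196/9
  (3-29/3)²=400/9
Σ(x-μ)² = 424/3
σ² = (424/3)/6 = 212/9

σ = √(212/9) ≈ 4.8534


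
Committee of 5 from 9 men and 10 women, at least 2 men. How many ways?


Count by #men:
  2M,3W: C(9,2)×C(10,3)=4320
  3M,2W: C(9,3)×C(10,2)=3780
  4M,1W: C(9,4)×C(10,1)=1260
  5M,0W: C(9,5)×C(10,0)=126
Total = 9486

9486


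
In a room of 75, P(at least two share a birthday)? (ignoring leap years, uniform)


P(all different) = Π(365-i)/365 for i=0..74
= 0.000280
P(match) = 1 - 0.000280 = 0.999720

P ≈ 0.9997 ≈ 99.97%


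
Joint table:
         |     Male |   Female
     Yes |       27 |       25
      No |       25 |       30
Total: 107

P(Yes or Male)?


P(Yes∨Male) = P(Yes) + P(Male) - P(Yes∧Male)
= (52 + 52 - 27)/107 = 77/107

P = 77/107 ≈ 71.96%


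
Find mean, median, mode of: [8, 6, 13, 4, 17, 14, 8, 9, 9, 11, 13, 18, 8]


Sorted: [4, 6, 8, 8, 8, 9, 9, 11, 13, 13, 14, 17, 18]
Mean = 138/13
Median = 9
Freq: {8: 3, 6: 1, 13: 2, 4: 1, 17: 1, 14: 1, 9: 2, 11: 1, 18: 1}
Mode: [8]

Mean=138/13, Median=9, Mode=8


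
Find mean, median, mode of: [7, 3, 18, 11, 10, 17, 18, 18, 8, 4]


Sorted: [3, 4, 7, 8, 10, 11, 17, 18, 18, 18]
Mean = 114/10 = 57/5
Median = 21/2
Freq: {7: 1, 3: 1, 18: 3, 11: 1, 10: 1, 17: 1, 8: 1, 4: 1}
Mode: [18]

Mean=57/5, Median=21/2, Mode=18


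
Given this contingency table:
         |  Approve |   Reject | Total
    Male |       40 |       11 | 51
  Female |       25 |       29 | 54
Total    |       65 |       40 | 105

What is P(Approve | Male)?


P(Approve | Male) = 40/(40+11) = 40/51

P(Approve|Male) = 40/51 ≈ 78.43%


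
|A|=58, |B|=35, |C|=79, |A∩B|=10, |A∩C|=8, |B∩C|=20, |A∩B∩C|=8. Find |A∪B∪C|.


|A∪B∪C| = 58+35+79-10-8-20+8 = 142

|A∪B∪C| = 142


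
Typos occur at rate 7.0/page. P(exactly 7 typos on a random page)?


Poisson(λ=7.0): P(X=7) = e^(-λ)×λ^k/k!
= e^(-7.0) × 7.0^7 / 7!
≈ 0.0009118819656 × 823543 / 5040 ≈ 0.149003

P(X=7) ≈ 0.149003 ≈ 14.90%


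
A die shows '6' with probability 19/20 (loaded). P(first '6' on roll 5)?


Geometric: P(X=5) = (1-p)^(k-1)×p = (1/20)^4×19/20 = 19/3200000

P(X=5) = 19/3200000 ≈ 0.00%


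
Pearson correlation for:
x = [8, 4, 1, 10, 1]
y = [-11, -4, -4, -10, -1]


n=5, Σx=24, Σy=-30, Σxy=-209, Σx²=182, Σy²=254
r = (5×(-209) - 24×(-30))/√((5×182 - 24²)(5×254 - (-30)²))
= -325/√(334×370) = -325/√123580 ≈ -325/351.5395 ≈ -0.9245

r ≈ -0.9245


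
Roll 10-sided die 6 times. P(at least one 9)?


P(no 9)^6 = (9/10)^6 = 531441/1000000
P(≥1) = 1 - 531441/1000000 = 468559/1000000

P = 468559/1000000 ≈ 46.86%


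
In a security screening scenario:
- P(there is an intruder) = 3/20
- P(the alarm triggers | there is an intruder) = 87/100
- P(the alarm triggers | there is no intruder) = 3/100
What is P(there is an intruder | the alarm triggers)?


Using Bayes' theorem:
P(A|B) = P(B|A)·P(A) / P(B)

P(the alarm triggers) = 87/100 × 3/20 + 3/100 × 17/20
= 261/2000 + 51/2000 = 39/250

P(there is an intruder|the alarm triggers) = (261/2000) / (39/250) = 87/104

P(there is an intruder|the alarm triggers) = 87/104 ≈ 83.65%


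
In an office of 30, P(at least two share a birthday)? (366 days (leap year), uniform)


P(all different) = Π(366-i)/366 for i=0..29
= 0.294697
P(match) = 1 - 0.294697 = 0.705303

P ≈ 0.7053 ≈ 70.53%


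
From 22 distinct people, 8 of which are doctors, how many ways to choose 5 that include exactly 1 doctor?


Choose 1 of the 8 doctors and 4 of the other 14 people:
C(8,1)×C(14,4) = 8×1001 = 8008

8008


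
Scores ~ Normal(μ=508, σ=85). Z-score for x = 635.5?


z = (x - μ)/σ = (635.5 - 508)/85 = 1.5

z = 1.5


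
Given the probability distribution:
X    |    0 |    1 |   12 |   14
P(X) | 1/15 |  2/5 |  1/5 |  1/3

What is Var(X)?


E[X] = 112/15
E[X²] = 1418/15
Var(X) = E[X²] - (E[X])² = 1418/15 - 12544/225 = 8726/225

Var(X) = 8726/225 ≈ 38.7822


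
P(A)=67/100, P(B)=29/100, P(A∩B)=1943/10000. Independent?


P(A)×P(B) = 1943/10000
P(A∩B) = 1943/10000
Equal ✓ → Independent

Yes, independent


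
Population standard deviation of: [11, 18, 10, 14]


Mean = 53/4
  (11-53/4)²=81/16
  (18-53/4)²=361/16
  (10-53/4)²=169/16
  (14-53/4)²=9/16
Σ(x-μ)² = 155/4
σ² = (155/4)/4 = 155/16

σ = √(155/16) ≈ 3.1125


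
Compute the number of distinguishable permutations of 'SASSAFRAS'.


Letters: 9, freq: {'S': 4, 'A': 3, 'F': 1, 'R': 1}
9!/(4!×3!×1!×1!) = 362880/144 = 2520

2520


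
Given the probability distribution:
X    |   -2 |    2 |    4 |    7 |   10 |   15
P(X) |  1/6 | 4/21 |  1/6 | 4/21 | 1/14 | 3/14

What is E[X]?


E[X] = Σ x·P(X=x)
= (-2)×(1/6) + (2)×(4/21) + (4)×(1/6) + (7)×(4/21) + (10)×(1/14) + (15)×(3/14)
= 251/42

E[X] = 251/42


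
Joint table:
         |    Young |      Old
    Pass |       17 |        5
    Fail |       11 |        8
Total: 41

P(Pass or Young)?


P(Pass∨Young) = P(Pass) + P(Young) - P(Pass∧Young)
= (22 + 28 - 17)/41 = 33/41

P = 33/41 ≈ 80.49%


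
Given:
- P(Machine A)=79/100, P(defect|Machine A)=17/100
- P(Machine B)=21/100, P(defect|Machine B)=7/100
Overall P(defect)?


P(B) = Σ P(B|Aᵢ)×P(Aᵢ)
  17/100×79/100 = 1343/10000
  7/100×21/100 = 147/10000
Sum = 149/1000

P(defect) = 149/1000 ≈ 14.90%


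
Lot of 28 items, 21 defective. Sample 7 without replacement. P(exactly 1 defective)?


Hypergeometric: C(21,1)×C(7,6)/C(28,7)
= 21×7/1184040 = 49/394680

P(X=1) = 49/394680 ≈ 0.01%


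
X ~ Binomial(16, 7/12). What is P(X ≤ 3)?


P(X ≤ 3) = Σ P(X=i) for i=0..3
P(X=0) = 152587890625/184884258895036416
P(X=1) = 213623046875/11555266180939776
P(X=2) = 1495361328125/7703510787293184
P(X=3) = 14654541015625/11555266180939776
Sum = 273931884765625/184884258895036416

P(X ≤ 3) = 273931884765625/184884258895036416 ≈ 0.15%


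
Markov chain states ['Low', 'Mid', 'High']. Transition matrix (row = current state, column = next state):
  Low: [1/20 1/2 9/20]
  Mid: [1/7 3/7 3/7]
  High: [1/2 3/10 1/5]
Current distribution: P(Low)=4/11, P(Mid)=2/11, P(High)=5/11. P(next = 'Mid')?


P(next=Mid) = Σᵢ P(now=i)×P(i→Mid)
= 4/11×1/2 + 2/11×3/7 + 5/11×3/10
= 2/11 + 6/77 + 3/22 = 61/154

P = 61/154 ≈ 0.3961


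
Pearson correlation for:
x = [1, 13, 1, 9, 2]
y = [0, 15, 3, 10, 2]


n=5, Σx=26, Σy=30, Σxy=292, Σx²=256, Σy²=338
r = (5×292 - 26×30)/√((5×256 - 26²)(5×338 - 30²))
= 680/√(604×790) = 680/√477160 ≈ 680/690.7677 ≈ 0.9844

r ≈ 0.9844


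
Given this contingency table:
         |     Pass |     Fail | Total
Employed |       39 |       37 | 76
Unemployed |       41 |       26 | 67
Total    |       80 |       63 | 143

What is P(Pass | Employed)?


P(Pass | Employed) = 39/(39+37) = 39/76

P(Pass|Employed) = 39/76 ≈ 51.32%


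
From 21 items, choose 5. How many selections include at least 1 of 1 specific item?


Complement: C(21,5) - C(20,5) = 20349 - 15504 = 4845

4845


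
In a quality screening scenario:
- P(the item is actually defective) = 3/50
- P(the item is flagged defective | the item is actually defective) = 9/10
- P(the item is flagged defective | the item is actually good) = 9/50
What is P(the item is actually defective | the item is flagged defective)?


Using Bayes' theorem:
P(A|B) = P(B|A)·P(A) / P(B)

P(the item is flagged defective) = 9/10 × 3/50 + 9/50 × 47/50
= 27/500 + 423/2500 = 279/1250

P(the item is actually defective|the item is flagged defective) = (27/500) / (279/1250) = 15/62

P(the item is actually defective|the item is flagged defective) = 15/62 ≈ 24.19%


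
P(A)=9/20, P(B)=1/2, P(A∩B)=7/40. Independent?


P(A)×P(B) = 9/40
P(A∩B) = 7/40
Not equal → NOT independent

No, not independent


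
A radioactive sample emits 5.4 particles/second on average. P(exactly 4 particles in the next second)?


Poisson(λ=5.4): P(X=4) = e^(-λ)×λ^k/k!
= e^(-5.4) × 5.4^4 / 4!
≈ 0.004516580943 × 850.3056 / 24 ≈ 0.160020

P(X=4) ≈ 0.160020 ≈ 16.00%


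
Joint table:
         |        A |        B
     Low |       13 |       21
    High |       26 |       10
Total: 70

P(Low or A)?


P(Low∨A) = P(Low) + P(A) - P(Low∧A)
= (34 + 39 - 13)/70 = 60/70 = 6/7

P = 6/7 ≈ 85.71%


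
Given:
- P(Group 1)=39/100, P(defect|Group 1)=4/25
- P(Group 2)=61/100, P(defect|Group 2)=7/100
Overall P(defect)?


P(B) = Σ P(B|Aᵢ)×P(Aᵢ)
  4/25×39/100 = 39/625
  7/100×61/100 = 427/10000
Sum = 1051/10000

P(defect) = 1051/10000 ≈ 10.51%


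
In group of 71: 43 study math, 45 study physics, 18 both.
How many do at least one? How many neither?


|A∪B| = 43+45-18 = 70
Neither = 71-70 = 1

At least one: 70; Neither: 1


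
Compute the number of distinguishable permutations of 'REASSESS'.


Letters: 8, freq: {'R': 1, 'E': 2, 'A': 1, 'S': 4}
8!/(1!×2!×1!×4!) = 40320/48 = 840

840


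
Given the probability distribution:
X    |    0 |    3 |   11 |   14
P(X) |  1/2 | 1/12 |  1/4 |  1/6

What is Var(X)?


E[X] = 16/3
E[X²] = 191/3
Var(X) = E[X²] - (E[X])² = 191/3 - 256/9 = 317/9

Var(X) = 317/9 ≈ 35.2222


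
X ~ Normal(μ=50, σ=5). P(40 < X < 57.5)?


z₁=(40-50)/5=-2.0, z₂=(57.5-50)/5=1.5
P = Φ(1.5) - Φ(-2.0) = 0.933193 - 0.022750 = 0.910443 ≈ 0.9104

P(40 < X < 57.5) ≈ 0.9104


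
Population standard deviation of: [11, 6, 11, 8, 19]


Mean = 55/5 = 11
  (11-11)²=0
  (6-11)²=25
  (11-11)²=0
  (8-11)²=9
  (19-11)²=64
Σ(x-μ)² = 98
σ² = 98/5

σ = √(98/5) ≈ 4.4272


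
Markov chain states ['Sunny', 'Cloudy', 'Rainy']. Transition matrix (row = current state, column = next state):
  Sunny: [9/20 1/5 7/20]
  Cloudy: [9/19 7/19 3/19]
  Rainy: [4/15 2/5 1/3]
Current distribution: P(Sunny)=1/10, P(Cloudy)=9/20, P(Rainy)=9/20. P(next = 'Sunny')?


P(next=Sunny) = Σᵢ P(now=i)×P(i→Sunny)
= 1/10×9/20 + 9/20×9/19 + 9/20×4/15
= 9/200 + 81/380 + 3/25 = 1437/3800

P = 1437/3800 ≈ 0.3782


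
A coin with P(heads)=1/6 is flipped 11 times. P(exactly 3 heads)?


Binomial: P(X=3) = C(11,3)×p^3×(1-p)^8
= 165 × 1/216 × 390625/1679616 = 21484375/120932352

P(X=3) = 21484375/120932352 ≈ 17.77%


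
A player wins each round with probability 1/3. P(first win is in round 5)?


Geometric: P(X=5) = (1-p)^(k-1)×p = (2/3)^4×1/3 = 16/243

P(X=5) = 16/243 ≈ 6.58%


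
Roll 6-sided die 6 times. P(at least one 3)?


P(no 3)^6 = (5/6)^6 = 15625/46656
P(≥1) = 1 - 15625/46656 = 31031/46656

P = 31031/46656 ≈ 66.51%


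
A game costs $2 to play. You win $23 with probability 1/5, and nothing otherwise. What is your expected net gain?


E[gain] = (23-2)×1/5 + (-2)×4/5
= 21/5 - 8/5 = 13/5

Expected net gain = $13/5 ≈ $2.60


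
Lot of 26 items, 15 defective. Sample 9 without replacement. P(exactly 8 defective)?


Hypergeometric: C(15,8)×C(11,1)/C(26,9)
= 6435×11/3124550 = 99/4370

P(X=8) = 99/4370 ≈ 2.27%


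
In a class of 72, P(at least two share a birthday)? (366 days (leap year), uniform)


P(all different) = Π(366-i)/366 for i=0..71
= 0.000559
P(match) = 1 - 0.000559 = 0.999441

P ≈ 0.9994 ≈ 99.94%


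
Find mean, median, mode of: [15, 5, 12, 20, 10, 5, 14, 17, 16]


Sorted: [5, 5, 10, 12, 14, 15, 16, 17, 20]
Mean = 114/9 = 38/3
Median = 14
Freq: {15: 1, 5: 2, 12: 1, 20: 1, 10: 1, 14: 1, 17: 1, 16: 1}
Mode: [5]

Mean=38/3, Median=14, Mode=5


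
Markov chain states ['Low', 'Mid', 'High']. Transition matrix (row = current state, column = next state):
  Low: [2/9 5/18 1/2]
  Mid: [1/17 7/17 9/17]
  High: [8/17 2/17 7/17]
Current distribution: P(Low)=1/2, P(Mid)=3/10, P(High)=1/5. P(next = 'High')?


P(next=High) = Σᵢ P(now=i)×P(i→High)
= 1/2×1/2 + 3/10×9/17 + 1/5×7/17
= 1/4 + 27/170 + 7/85 = 167/340

P = 167/340 ≈ 0.4912


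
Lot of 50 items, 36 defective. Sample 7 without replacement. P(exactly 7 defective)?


Hypergeometric: C(36,7)×C(14,0)/C(50,7)
= 8347680×1/99884400 = 3162/37835

P(X=7) = 3162/37835 ≈ 8.36%


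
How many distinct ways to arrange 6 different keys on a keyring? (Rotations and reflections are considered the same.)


Free circular arrangements: rotations and reflections both identified.
(n-1)!/2 = 5!/2 = 120/2 = 60

60


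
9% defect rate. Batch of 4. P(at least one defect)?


P(all good) = (91/100)^4 = 68574961/100000000
P(≥1 defect) = 31425039/100000000

P = 31425039/100000000 ≈ 31.43%


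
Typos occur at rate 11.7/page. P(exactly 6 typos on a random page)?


Poisson(λ=11.7): P(X=6) = e^(-λ)×λ^k/k!
= e^(-11.7) × 11.7^6 / 6!
≈ 8.293819161e-06 × 2565164.20177 / 720 ≈ 0.029549

P(X=6) ≈ 0.029549 ≈ 2.95%


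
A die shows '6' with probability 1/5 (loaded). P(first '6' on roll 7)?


Geometric: P(X=7) = (1-p)^(k-1)×p = (4/5)^6×1/5 = 4096/78125

P(X=7) = 4096/78125 ≈ 5.24%


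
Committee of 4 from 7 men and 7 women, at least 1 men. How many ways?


Count by #men:
  1M,3W: C(7,1)×C(7,3)=245
  2M,2W: C(7,2)×C(7,2)=441
  3M,1W: C(7,3)×C(7,1)=245
  4M,0W: C(7,4)×C(7,0)=35
Total = 966

966


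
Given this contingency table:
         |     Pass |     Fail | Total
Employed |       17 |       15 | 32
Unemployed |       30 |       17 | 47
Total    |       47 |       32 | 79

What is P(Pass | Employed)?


P(Pass | Employed) = 17/(17+15) = 17/32

P(Pass|Employed) = 17/32 ≈ 53.12%


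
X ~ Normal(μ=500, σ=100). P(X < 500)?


z = (500-500)/100 = 0.0
P(Z < 0.0) = 0.5000

P(X < 500) ≈ 0.5000


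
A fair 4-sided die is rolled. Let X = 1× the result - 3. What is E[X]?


E[die] = (1+4)/2 = 5/2
E[X] = 1×5/2 - 3 = -1/2

E[X] = -1/2


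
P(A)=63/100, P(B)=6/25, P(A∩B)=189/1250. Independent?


P(A)×P(B) = 189/1250
P(A∩B) = 189/1250
Equal ✓ → Independent

Yes, independent


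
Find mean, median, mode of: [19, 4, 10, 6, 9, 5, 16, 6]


Sorted: [4, 5, 6, 6, 9, 10, 16, 19]
Mean = 75/8
Median = 15/2
Freq: {19: 1, 4: 1, 10: 1, 6: 2, 9: 1, 5: 1, 16: 1}
Mode: [6]

Mean=75/8, Median=15/2, Mode=6


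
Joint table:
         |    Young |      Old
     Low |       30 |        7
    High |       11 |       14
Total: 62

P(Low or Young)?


P(Low∨Young) = P(Low) + P(Young) - P(Low∧Young)
= (37 + 41 - 30)/62 = 48/62 = 24/31

P = 24/31 ≈ 77.42%


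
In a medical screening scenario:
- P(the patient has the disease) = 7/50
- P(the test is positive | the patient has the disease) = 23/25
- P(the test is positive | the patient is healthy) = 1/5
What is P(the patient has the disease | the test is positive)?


Using Bayes' theorem:
P(A|B) = P(B|A)·P(A) / P(B)

P(the test is positive) = 23/25 × 7/50 + 1/5 × 43/50
= 161/1250 + 43/250 = 188/625

P(the patient has the disease|the test is positive) = (161/1250) / (188/625) = 161/376

P(the patient has the disease|the test is positive) = 161/376 ≈ 42.82%


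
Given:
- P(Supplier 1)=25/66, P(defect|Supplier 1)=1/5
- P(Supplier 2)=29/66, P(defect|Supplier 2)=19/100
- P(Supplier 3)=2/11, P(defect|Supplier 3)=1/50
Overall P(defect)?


P(B) = Σ P(B|Aᵢ)×P(Aᵢ)
  1/5×25/66 = 5/66
  19/100×29/66 = 551/6600
  1/50×2/11 = 1/275
Sum = 43/264

P(defect) = 43/264 ≈ 16.29%


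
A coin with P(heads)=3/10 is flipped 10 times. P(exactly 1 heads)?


Binomial: P(X=1) = C(10,1)×p^1×(1-p)^9
= 10 × 3/10 × 40353607/1000000000 = 121060821/1000000000

P(X=1) = 121060821/1000000000 ≈ 12.11%


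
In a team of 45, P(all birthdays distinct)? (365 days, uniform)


P(all different) = Π(365-i)/365 for i=0..44
= (365/365)×(364/365)×...×(321/365)
= 0.059024

P ≈ 0.0590 ≈ 5.90%


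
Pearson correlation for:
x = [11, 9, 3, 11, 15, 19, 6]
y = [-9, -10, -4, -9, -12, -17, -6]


n=7, Σx=74, Σy=-67, Σxy=-839, Σx²=954, Σy²=747
r = (7×(-839) - 74×(-67))/√((7×954 - 74²)(7×747 - (-67)²))
= -915/√(1202×740) = -915/√889480 ≈ -915/943.1225 ≈ -0.9702

r ≈ -0.9702


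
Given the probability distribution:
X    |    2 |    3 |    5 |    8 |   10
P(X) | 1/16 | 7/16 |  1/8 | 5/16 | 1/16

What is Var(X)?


E[X] = 83/16
E[X²] = 537/16
Var(X) = E[X²] - (E[X])² = 537/16 - 6889/256 = 1703/256

Var(X) = 1703/256 ≈ 6.6523


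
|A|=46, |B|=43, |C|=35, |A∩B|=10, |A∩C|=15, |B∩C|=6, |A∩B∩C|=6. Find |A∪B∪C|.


|A∪B∪C| = 46+43+35-10-15-6+6 = 99

|A∪B∪C| = 99


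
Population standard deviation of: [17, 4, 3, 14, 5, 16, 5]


Mean = 64/7
  (17-64/7)²=3025/49
  (4-64/7)²=1296/49
  (3-64/7)²=1849/49
  (14-64/7)²=1156/49
  (5-64/7)²=841/49
  (16-64/7)²=2304/49
  (5-64/7)²=841/49
Σ(x-μ)² = 1616/7
σ² = (1616/7)/7 = 1616/49

σ = √(1616/49) ≈ 5.7428


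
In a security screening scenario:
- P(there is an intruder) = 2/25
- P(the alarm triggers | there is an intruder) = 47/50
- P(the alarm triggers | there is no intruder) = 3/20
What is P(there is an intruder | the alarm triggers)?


Using Bayes' theorem:
P(A|B) = P(B|A)·P(A) / P(B)

P(the alarm triggers) = 47/50 × 2/25 + 3/20 × 23/25
= 47/625 + 69/500 = 533/2500

P(there is an intruder|the alarm triggers) = (47/625) / (533/2500) = 188/533

P(there is an intruder|the alarm triggers) = 188/533 ≈ 35.27%


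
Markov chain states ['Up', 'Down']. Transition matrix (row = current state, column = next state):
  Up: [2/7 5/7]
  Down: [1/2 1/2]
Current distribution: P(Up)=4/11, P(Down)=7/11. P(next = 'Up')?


P(next=Up) = Σᵢ P(now=i)×P(i→Up)
= 4/11×2/7 + 7/11×1/2
= 8/77 + 7/22 = 65/154

P = 65/154 ≈ 0.4221


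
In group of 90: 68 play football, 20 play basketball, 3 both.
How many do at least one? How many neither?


|A∪B| = 68+20-3 = 85
Neither = 90-85 = 5

At least one: 85; Neither: 5


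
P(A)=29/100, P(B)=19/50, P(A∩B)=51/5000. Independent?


P(A)×P(B) = 551/5000
P(A∩B) = 51/5000
Not equal → NOT independent

No, not independent


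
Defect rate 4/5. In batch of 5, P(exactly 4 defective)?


Binomial: P(X=4) = C(5,4)×p^4×(1-p)^1
= 5 × 256/625 × 1/5 = 256/625

P(X=4) = 256/625 ≈ 40.96%


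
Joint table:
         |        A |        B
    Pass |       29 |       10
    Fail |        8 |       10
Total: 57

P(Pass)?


P(Pass) = (29+10)/57 = 39/57 = 13/19

P(Pass) = 13/19 ≈ 68.42%


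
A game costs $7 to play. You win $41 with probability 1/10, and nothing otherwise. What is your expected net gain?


E[gain] = (41-7)×1/10 + (-7)×9/10
= 17/5 - 63/10 = -29/10

Expected net gain = $-29/10 ≈ $-2.90


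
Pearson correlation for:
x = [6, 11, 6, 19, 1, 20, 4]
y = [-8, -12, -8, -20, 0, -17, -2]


n=7, Σx=67, Σy=-67, Σxy=-956, Σx²=971, Σy²=965
r = (7×(-956) - 67×(-67))/√((7×971 - 67²)(7×965 - (-67)²))
= -2203/√(2308×2266) = -2203/√5229928 ≈ -2203/2286.9036 ≈ -0.9633

r ≈ -0.9633


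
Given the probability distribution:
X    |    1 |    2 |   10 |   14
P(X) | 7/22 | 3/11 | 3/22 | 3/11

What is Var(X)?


E[X] = 133/22
E[X²] = 137/2
Var(X) = E[X²] - (E[X])² = 137/2 - 17689/484 = 15465/484

Var(X) = 15465/484 ≈ 31.9525


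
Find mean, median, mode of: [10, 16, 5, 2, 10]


Sorted: [2, 5, 10, 10, 16]
Mean = 43/5
Median = 10
Freq: {10: 2, 16: 1, 5: 1, 2: 1}
Mode: [10]

Mean=43/5, Median=10, Mode=10


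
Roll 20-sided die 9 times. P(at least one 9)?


P(no 9)^9 = (19/20)^9 = 322687697779/512000000000
P(≥1) = 1 - 322687697779/512000000000 = 189312302221/512000000000

P = 189312302221/512000000000 ≈ 36.98%


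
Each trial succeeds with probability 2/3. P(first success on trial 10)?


Geometric: P(X=10) = (1-p)^(k-1)×p = (1/3)^9×2/3 = 2/59049

P(X=10) = 2/59049 ≈ 0.00%


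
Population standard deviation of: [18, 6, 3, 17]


Mean = 44/4 = 11
  (18-11)²=49
  (6-11)²=25
  (3-11)²=64
  (17-11)²=36
Σ(x-μ)² = 174
σ² = 174/4 = 87/2

σ = √(87/2) ≈ 6.5955


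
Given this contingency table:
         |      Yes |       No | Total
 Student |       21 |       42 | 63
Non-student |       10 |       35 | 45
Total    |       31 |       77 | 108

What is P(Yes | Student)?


P(Yes | Student) = 21/(21+42) = 21/63 = 1/3

P(Yes|Student) = 1/3 ≈ 33.33%


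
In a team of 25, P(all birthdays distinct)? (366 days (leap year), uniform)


P(all different) = Π(366-i)/366 for i=0..24
= (366/366)×(365/366)×...×(342/366)
= 0.432316

P ≈ 0.4323 ≈ 43.23%
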